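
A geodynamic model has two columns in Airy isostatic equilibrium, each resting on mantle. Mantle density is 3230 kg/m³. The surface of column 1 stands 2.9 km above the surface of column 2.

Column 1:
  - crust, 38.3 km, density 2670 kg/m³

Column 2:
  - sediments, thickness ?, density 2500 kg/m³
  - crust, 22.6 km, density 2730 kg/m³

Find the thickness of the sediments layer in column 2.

Take the compensation level at the base of the deeper column (depth z_c below the surface of column 1) and equate Σ ρ_i t_i down to z_c; mantle fills any gap and the z_c terms cancel.
Column 1: 38.3×2670 + (z_c − 38.3)×3230
Column 2: 2.9×0 + x×2500 + 22.6×2730 + (z_c − 2.9 − 22.6 − x)×3230
The z_c×3230 term appears on both sides and cancels. Collect the known terms of each column as K = Σ(ρt)_known − 3230 × (depth of known layers): K_1 = 102261 − 3230×38.3 = −21448; K_2 = 61698 − 3230×(2.9 + 22.6) = −20667.
Balance: K_1 = K_2 − x×(3230 − 2500), so x = (K_2 − K_1)/(3230 − 2500) = 781/730 = 1.07 km.

1.07 km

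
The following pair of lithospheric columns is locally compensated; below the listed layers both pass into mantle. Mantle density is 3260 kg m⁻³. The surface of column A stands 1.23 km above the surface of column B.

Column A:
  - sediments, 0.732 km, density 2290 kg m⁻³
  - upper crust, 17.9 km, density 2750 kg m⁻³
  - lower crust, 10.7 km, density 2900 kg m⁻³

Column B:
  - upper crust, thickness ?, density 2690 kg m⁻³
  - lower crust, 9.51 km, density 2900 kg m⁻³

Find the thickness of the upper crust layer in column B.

Take the compensation level at the base of the deeper column (depth z_c below the surface of column A) and equate Σ ρ_i t_i down to z_c; mantle fills any gap and the z_c terms cancel.
Column A: 0.732×2290 + 17.9×2750 + 10.7×2900 + (z_c − 29.332)×3260
Column B: 1.23×0 + x×2690 + 9.51×2900 + (z_c − 1.23 − 9.51 − x)×3260
The z_c×3260 term appears on both sides and cancels. Collect the known terms of each column as K = Σ(ρt)_known − 3260 × (depth of known layers): K_A = 81931.28 − 3260×29.332 = −13691.04; K_B = 27579 − 3260×(1.23 + 9.51) = −7433.4.
Balance: K_A = K_B − x×(3260 − 2690), so x = (K_B − K_A)/(3260 − 2690) = 6257.64/570 = 11 km.

11 km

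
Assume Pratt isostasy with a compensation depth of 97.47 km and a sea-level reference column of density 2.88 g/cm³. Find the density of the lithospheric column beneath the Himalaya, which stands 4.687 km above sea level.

2.75 g/cm³

Pratt balance: ρ_ref D = ρ (D + h).
ρ = ρ_ref D/(D + h) = 2.88 × 97.47 km/(97.47 km + 4.687 km) = 2.75 g/cm³.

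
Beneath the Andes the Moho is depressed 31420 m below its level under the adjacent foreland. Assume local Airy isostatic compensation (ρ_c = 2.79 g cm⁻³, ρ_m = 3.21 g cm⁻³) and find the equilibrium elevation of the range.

4730 m

By Archimedes' principle applied to the lithosphere: ρ_c h = (ρ_m − ρ_c) r.
h = r (ρ_m − ρ_c) / ρ_c = 31420 m × (3.21 − 2.79) / 2.79 = 4730 m.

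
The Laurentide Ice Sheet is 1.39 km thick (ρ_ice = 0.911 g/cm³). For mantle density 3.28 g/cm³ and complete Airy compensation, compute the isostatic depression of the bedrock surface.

0.386 km

Isostatic balance requires: the ice load ρ_ice t is balanced by mantle displaced below, ρ_m s.
s = t ρ_ice / ρ_m = 1.39 km × 0.911/3.28 = 0.386 km.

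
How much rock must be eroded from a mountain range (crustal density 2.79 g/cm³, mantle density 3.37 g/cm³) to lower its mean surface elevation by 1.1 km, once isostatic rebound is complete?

Net drop Δ = e − u = e − e ρ_c/ρ_m = e (ρ_m − ρ_c)/ρ_m.
e = Δ ρ_m/(ρ_m − ρ_c) = 1.1 km × 3.37/0.58 = 6.39 km.

6.39 km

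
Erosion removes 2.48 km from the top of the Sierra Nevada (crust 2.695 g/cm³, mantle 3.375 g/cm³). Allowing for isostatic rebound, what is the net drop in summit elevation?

Rebound u = e ρ_c/ρ_m = 2.48 km × 2.695/3.375 = 1.98 km.
Net surface drop = e − u = 2.48 km − 1.98 km = e (ρ_m − ρ_c)/ρ_m = 0.5 km.

0.5 km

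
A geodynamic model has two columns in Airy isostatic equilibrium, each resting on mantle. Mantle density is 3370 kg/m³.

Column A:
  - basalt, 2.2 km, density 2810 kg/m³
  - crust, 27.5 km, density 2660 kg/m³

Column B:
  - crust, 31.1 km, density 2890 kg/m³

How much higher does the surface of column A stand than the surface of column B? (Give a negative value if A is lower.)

1.73 km

For any compensation level in the mantle, the mantle terms cancel and isostasy reduces to e = (Σt_A − Σt_B) − (Σ(ρt)_A − Σ(ρt)_B) / ρ_m.
Σt_A = 29.7 km; Σt_B = 31.1 km; Σ(ρt)_A = 79332; Σ(ρt)_B = 89879 (in km·kg/m³).
e = (29.7 − 31.1) − (79332 − 89879) / 3370 = 1.73 km.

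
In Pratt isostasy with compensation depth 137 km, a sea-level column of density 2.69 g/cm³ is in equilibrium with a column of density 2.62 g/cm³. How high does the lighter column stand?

ρ_ref D = ρ (D + h) → h = D (ρ_ref − ρ)/ρ.
h = 137 km × (2.69 − 2.62)/2.62 = 3.66 km.

3.66 km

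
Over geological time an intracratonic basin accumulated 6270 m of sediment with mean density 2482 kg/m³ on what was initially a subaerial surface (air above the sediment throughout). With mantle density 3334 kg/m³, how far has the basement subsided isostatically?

Subaerial load: s = t ρ_sed / ρ_m = 6270 m × 2482/3334 = 4670 m.

4670 m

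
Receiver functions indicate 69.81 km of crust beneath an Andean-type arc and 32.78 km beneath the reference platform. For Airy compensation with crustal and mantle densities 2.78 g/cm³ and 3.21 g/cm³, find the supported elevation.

4.96 km

Excess crust Δ = 69.81 km − 32.78 km = 37.03 km, split between elevation h and root r with h + r = Δ.
Airy balance ρ_c h = (ρ_m − ρ_c) r gives r = h ρ_c/(ρ_m − ρ_c), so h (1 + ρ_c/(ρ_m − ρ_c)) = Δ, i.e. h = Δ (ρ_m − ρ_c)/ρ_m.
h = 37.03 km × 0.43/3.21 = 4.96 km.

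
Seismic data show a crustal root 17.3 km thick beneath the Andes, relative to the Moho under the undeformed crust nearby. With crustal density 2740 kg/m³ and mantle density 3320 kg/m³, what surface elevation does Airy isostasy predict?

In Airy isostatic equilibrium: ρ_c h = (ρ_m − ρ_c) r.
h = r (ρ_m − ρ_c) / ρ_c = 17.3 km × (3320 − 2740) / 2740 = 3.66 km.

3.66 km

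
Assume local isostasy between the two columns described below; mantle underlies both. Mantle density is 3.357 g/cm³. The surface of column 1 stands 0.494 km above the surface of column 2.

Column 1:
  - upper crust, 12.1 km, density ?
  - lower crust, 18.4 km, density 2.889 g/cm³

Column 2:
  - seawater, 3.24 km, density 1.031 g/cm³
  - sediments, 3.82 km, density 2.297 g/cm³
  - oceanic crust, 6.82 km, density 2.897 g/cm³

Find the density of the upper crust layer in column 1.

2.71 g/cm³

Take the compensation level at the base of the deeper column (depth z_c below the surface of column 1) and equate Σ ρ_i t_i down to z_c; mantle fills any gap and the z_c terms cancel.
Column 1: 12.1×ρ + 18.4×2.889 + (z_c − 30.5)×3.357
Column 2: 0.494×0 + 3.24×1.031 + 3.82×2.297 + 6.82×2.897 + (z_c − 0.494 − 13.88)×3.357
The z_c×3.357 term appears on both sides and cancels. Collect the known terms of each column as K = Σ(ρt)_known − 3.357 × (depth of known layers): K_1 = 53.1576 − 3.357×30.5 = −49.2309; K_2 = 31.87252 − 3.357×(0.494 + 13.88) = −16.380998.
Balance: K_1 + 12.1×ρ = K_2, so ρ = (K_2 − K_1)/12.1 = 32.8499/12.1 = 2.71 g/cm³.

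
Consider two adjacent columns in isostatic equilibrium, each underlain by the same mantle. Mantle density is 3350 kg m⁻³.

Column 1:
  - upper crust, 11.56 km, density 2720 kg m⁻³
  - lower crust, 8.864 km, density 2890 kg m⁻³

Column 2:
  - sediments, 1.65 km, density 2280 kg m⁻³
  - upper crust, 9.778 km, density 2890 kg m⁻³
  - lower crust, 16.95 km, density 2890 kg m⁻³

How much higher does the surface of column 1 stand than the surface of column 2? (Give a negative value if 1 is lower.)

For any compensation level in the mantle, the mantle terms cancel and isostasy reduces to e = (Σt_1 − Σt_2) − (Σ(ρt)_1 − Σ(ρt)_2) / ρ_m.
Σt_1 = 20.424 km; Σt_2 = 28.378 km; Σ(ρt)_1 = 57060.16; Σ(ρt)_2 = 81005.92 (in km·kg m⁻³).
e = (20.424 − 28.378) − (57060.16 − 81005.92) / 3350 = −0.806 km.

−0.806 km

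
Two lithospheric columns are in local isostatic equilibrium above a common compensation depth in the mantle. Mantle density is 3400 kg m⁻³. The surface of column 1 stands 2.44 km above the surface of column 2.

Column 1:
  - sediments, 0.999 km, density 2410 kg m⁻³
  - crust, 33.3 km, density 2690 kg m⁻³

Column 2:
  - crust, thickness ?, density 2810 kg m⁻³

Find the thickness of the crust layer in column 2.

Take the compensation level at the base of the deeper column (depth z_c below the surface of column 1) and equate Σ ρ_i t_i down to z_c; mantle fills any gap and the z_c terms cancel.
Column 1: 0.999×2410 + 33.3×2690 + (z_c − 34.299)×3400
Column 2: 2.44×0 + x×2810 + (z_c − 2.44 − 0 − x)×3400
The z_c×3400 term appears on both sides and cancels. Collect the known terms of each column as K = Σ(ρt)_known − 3400 × (depth of known layers): K_1 = 91984.59 − 3400×34.299 = −24632.01; K_2 = 0 − 3400×(2.44 + 0) = −8296.
Balance: K_1 = K_2 − x×(3400 − 2810), so x = (K_2 − K_1)/(3400 − 2810) = 16336/590 = 27.7 km.

27.7 km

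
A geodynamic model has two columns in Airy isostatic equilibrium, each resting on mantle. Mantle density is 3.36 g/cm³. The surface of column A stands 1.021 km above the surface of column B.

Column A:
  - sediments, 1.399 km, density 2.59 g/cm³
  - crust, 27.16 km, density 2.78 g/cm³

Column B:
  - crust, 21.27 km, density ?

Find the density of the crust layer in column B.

2.73 g/cm³

Take the compensation level at the base of the deeper column (depth z_c below the surface of column A) and equate Σ ρ_i t_i down to z_c; mantle fills any gap and the z_c terms cancel.
Column A: 1.399×2.59 + 27.16×2.78 + (z_c − 28.559)×3.36
Column B: 1.021×0 + 21.27×ρ + (z_c − 1.021 − 21.27)×3.36
The z_c×3.36 term appears on both sides and cancels. Collect the known terms of each column as K = Σ(ρt)_known − 3.36 × (depth of known layers): K_A = 79.12821 − 3.36×28.559 = −16.83003; K_B = 0 − 3.36×(1.021 + 21.27) = −74.89776.
Balance: K_A = K_B + 21.27×ρ, so ρ = (K_A − K_B)/21.27 = 58.0677/21.27 = 2.73 g/cm³.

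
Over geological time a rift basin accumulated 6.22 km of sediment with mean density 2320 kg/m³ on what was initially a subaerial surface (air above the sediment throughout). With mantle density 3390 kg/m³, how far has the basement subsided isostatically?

4.26 km

Subaerial load: s = t ρ_sed / ρ_m = 6.22 km × 2320/3390 = 4.26 km.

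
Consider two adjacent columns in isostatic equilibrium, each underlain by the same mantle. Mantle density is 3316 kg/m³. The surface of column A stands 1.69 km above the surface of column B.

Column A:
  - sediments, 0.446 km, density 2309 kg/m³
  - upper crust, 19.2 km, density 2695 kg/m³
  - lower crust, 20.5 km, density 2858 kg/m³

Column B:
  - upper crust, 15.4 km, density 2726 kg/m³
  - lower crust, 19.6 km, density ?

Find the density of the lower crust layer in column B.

2960 kg/m³

Take the compensation level at the base of the deeper column (depth z_c below the surface of column A) and equate Σ ρ_i t_i down to z_c; mantle fills any gap and the z_c terms cancel.
Column A: 0.446×2309 + 19.2×2695 + 20.5×2858 + (z_c − 40.146)×3316
Column B: 1.69×0 + 15.4×2726 + 19.6×ρ + (z_c − 1.69 − 35)×3316
The z_c×3316 term appears on both sides and cancels. Collect the known terms of each column as K = Σ(ρt)_known − 3316 × (depth of known layers): K_A = 111362.814 − 3316×40.146 = −21761.322; K_B = 41980.4 − 3316×(1.69 + 35) = −79683.64.
Balance: K_A = K_B + 19.6×ρ, so ρ = (K_A − K_B)/19.6 = 57922.3/19.6 = 2960 kg/m³.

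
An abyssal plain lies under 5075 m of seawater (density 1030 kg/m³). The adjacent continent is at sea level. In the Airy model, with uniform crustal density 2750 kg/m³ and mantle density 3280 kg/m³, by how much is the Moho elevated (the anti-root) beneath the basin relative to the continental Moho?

For local isostatic compensation: replacing crust with seawater at the top is compensated by replacing crust with mantle at the base: d (ρ_c − ρ_w) = a (ρ_m − ρ_c).
a = d (ρ_c − ρ_w)/(ρ_m − ρ_c) = 5075 m × 1720/530 = 16500 m.

16500 m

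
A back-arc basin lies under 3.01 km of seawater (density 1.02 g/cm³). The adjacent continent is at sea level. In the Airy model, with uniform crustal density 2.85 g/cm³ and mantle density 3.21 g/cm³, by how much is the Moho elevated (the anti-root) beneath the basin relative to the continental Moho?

15.3 km

Isostatic balance requires: replacing crust with seawater at the top is compensated by replacing crust with mantle at the base: d (ρ_c − ρ_w) = a (ρ_m − ρ_c).
a = d (ρ_c − ρ_w)/(ρ_m − ρ_c) = 3.01 km × 1.83/0.36 = 15.3 km.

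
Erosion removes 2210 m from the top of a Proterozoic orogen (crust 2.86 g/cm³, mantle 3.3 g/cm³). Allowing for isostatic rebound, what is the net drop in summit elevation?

295 m

Rebound u = e ρ_c/ρ_m = 2210 m × 2.86/3.3 = 1915 m.
Net surface drop = e − u = 2210 m − 1915 m = e (ρ_m − ρ_c)/ρ_m = 295 m.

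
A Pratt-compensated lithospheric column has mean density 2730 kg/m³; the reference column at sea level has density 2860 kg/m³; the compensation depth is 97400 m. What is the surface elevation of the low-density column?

ρ_ref D = ρ (D + h) → h = D (ρ_ref − ρ)/ρ.
h = 97400 m × (2860 − 2730)/2730 = 4640 m.

4640 m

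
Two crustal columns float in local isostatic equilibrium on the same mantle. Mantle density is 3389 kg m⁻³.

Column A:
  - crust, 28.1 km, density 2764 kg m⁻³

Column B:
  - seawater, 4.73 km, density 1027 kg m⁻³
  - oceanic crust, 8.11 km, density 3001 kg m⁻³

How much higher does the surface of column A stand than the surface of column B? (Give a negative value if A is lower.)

For any compensation level in the mantle, the mantle terms cancel and isostasy reduces to e = (Σt_A − Σt_B) − (Σ(ρt)_A − Σ(ρt)_B) / ρ_m.
Σt_A = 28.1 km; Σt_B = 12.84 km; Σ(ρt)_A = 77668.4; Σ(ρt)_B = 29195.82 (in km·kg m⁻³).
e = (28.1 − 12.84) − (77668.4 − 29195.82) / 3389 = 0.957 km.

0.957 km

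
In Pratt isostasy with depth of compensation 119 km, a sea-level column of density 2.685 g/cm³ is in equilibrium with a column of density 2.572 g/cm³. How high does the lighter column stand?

ρ_ref D = ρ (D + h) → h = D (ρ_ref − ρ)/ρ.
h = 119 km × (2.685 − 2.572)/2.572 = 5.23 km.

5.23 km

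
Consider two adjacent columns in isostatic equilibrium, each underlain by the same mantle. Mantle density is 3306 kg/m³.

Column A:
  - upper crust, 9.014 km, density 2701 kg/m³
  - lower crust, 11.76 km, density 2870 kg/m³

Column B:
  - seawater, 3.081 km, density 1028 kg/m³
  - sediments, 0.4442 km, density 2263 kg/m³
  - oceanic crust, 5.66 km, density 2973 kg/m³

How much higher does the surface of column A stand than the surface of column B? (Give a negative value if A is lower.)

0.367 km

For any compensation level in the mantle, the mantle terms cancel and isostasy reduces to e = (Σt_A − Σt_B) − (Σ(ρt)_A − Σ(ρt)_B) / ρ_m.
Σt_A = 20.774 km; Σt_B = 9.1852 km; Σ(ρt)_A = 58098.014; Σ(ρt)_B = 20999.6726 (in km·kg/m³).
e = (20.774 − 9.1852) − (58098.014 − 20999.6726) / 3306 = 0.367 km.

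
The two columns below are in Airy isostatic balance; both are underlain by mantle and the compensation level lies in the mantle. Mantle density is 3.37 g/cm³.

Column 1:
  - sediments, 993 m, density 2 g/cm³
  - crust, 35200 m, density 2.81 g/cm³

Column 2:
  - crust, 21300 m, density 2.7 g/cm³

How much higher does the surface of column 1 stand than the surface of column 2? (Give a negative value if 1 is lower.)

For any compensation level in the mantle, the mantle terms cancel and isostasy reduces to e = (Σt_1 − Σt_2) − (Σ(ρt)_1 − Σ(ρt)_2) / ρ_m.
Σt_1 = 36193 m; Σt_2 = 21300 m; Σ(ρt)_1 = 100898; Σ(ρt)_2 = 57510 (in m·g/cm³).
e = (36193 − 21300) − (100898 − 57510) / 3.37 = 2020 m.

2020 m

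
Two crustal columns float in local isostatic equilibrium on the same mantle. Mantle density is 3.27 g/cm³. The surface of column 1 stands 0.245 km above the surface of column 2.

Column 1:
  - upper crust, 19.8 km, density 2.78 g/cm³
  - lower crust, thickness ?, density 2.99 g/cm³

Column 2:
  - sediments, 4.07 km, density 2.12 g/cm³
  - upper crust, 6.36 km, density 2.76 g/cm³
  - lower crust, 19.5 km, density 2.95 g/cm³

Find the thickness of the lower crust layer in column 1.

18.8 km

Take the compensation level at the base of the deeper column (depth z_c below the surface of column 1) and equate Σ ρ_i t_i down to z_c; mantle fills any gap and the z_c terms cancel.
Column 1: 19.8×2.78 + x×2.99 + (z_c − 19.8 − x)×3.27
Column 2: 0.245×0 + 4.07×2.12 + 6.36×2.76 + 19.5×2.95 + (z_c − 0.245 − 29.93)×3.27
The z_c×3.27 term appears on both sides and cancels. Collect the known terms of each column as K = Σ(ρt)_known − 3.27 × (depth of known layers): K_1 = 55.044 − 3.27×19.8 = −9.702; K_2 = 83.707 − 3.27×(0.245 + 29.93) = −14.96525.
Balance: K_1 − x×(3.27 − 2.99) = K_2, so x = (K_1 − K_2)/(3.27 − 2.99) = 5.26325/0.28 = 18.8 km.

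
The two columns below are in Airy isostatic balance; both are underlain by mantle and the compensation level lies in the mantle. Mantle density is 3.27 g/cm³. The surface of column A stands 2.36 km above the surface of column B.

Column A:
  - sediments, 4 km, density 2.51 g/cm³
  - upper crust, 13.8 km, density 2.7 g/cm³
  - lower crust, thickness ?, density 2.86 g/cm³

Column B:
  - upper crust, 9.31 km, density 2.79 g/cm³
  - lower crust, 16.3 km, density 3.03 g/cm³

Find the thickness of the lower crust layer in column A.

Take the compensation level at the base of the deeper column (depth z_c below the surface of column A) and equate Σ ρ_i t_i down to z_c; mantle fills any gap and the z_c terms cancel.
Column A: 4×2.51 + 13.8×2.7 + x×2.86 + (z_c − 17.8 − x)×3.27
Column B: 2.36×0 + 9.31×2.79 + 16.3×3.03 + (z_c − 2.36 − 25.61)×3.27
The z_c×3.27 term appears on both sides and cancels. Collect the known terms of each column as K = Σ(ρt)_known − 3.27 × (depth of known layers): K_A = 47.3 − 3.27×17.8 = −10.906; K_B = 75.3639 − 3.27×(2.36 + 25.61) = −16.098.
Balance: K_A − x×(3.27 − 2.86) = K_B, so x = (K_A − K_B)/(3.27 − 2.86) = 5.192/0.41 = 12.7 km.

12.7 km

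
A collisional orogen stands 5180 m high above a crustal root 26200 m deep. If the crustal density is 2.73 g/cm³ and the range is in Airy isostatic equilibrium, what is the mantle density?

3.27 g/cm³

Airy balance: ρ_c h = (ρ_m − ρ_c) r → ρ_m = ρ_c (1 + h/r).
ρ_m = 2.73 × (1 + 5180 m/26200 m) = 3.27 g/cm³.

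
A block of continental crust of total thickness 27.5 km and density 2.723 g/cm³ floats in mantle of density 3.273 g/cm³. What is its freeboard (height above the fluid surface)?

4.62 km

Floating equilibrium: submerged depth d = t ρ_obj/ρ_fluid = 27.5 km × 2.723/3.273 = 22.88 km.
Freeboard = t − d = 27.5 km − 22.88 km = 4.62 km.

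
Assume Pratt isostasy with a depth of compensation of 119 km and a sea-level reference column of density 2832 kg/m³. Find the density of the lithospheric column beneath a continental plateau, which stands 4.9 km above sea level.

2720 kg/m³

Pratt balance: ρ_ref D = ρ (D + h).
ρ = ρ_ref D/(D + h) = 2832 × 119 km/(119 km + 4.9 km) = 2720 kg/m³.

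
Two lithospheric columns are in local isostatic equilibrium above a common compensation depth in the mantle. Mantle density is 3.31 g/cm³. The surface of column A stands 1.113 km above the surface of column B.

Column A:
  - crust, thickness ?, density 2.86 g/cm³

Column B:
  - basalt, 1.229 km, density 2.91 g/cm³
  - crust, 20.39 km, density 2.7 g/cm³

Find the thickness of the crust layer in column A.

36.9 km

Take the compensation level at the base of the deeper column (depth z_c below the surface of column A) and equate Σ ρ_i t_i down to z_c; mantle fills any gap and the z_c terms cancel.
Column A: x×2.86 + (z_c − 0 − x)×3.31
Column B: 1.113×0 + 1.229×2.91 + 20.39×2.7 + (z_c − 1.113 − 21.619)×3.31
The z_c×3.31 term appears on both sides and cancels. Collect the known terms of each column as K = Σ(ρt)_known − 3.31 × (depth of known layers): K_A = 0 − 3.31×0 = 0; K_B = 58.62939 − 3.31×(1.113 + 21.619) = −16.61353.
Balance: K_A − x×(3.31 − 2.86) = K_B, so x = (K_A − K_B)/(3.31 − 2.86) = 16.6135/0.45 = 36.9 km.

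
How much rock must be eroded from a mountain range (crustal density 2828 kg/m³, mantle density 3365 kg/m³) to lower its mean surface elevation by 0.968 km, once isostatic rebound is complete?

6.07 km

Net drop Δ = e − u = e − e ρ_c/ρ_m = e (ρ_m − ρ_c)/ρ_m.
e = Δ ρ_m/(ρ_m − ρ_c) = 0.968 km × 3365/537 = 6.07 km.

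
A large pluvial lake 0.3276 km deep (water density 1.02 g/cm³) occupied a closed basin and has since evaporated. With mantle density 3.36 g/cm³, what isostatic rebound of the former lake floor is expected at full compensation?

u = d ρ_w/ρ_m = 0.3276 km × 1.02/3.36 = 0.0994 km.

0.0994 km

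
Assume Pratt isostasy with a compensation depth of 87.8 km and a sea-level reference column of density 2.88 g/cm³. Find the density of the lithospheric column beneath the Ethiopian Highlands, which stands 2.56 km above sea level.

Pratt balance: ρ_ref D = ρ (D + h).
ρ = ρ_ref D/(D + h) = 2.88 × 87.8 km/(87.8 km + 2.56 km) = 2.8 g/cm³.

2.8 g/cm³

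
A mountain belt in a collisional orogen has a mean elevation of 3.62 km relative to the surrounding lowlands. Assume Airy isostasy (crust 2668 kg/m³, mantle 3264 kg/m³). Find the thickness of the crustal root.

Isostatic balance requires: the weight of the topography is balanced by the buoyancy of the root, ρ_c h = (ρ_m − ρ_c) r.
r = h · ρ_c / (ρ_m − ρ_c) = 3.62 km × 2668 / (3264 − 2668) = 16.2 km.

16.2 km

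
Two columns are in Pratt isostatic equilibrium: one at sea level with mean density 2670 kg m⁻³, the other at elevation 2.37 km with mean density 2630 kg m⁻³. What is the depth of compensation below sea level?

ρ_ref D = ρ (D + h) → D (ρ_ref − ρ) = ρ h.
D = ρ h/(ρ_ref − ρ) = 2630 × 2.37 km/(2670 − 2630) = 156 km.

156 km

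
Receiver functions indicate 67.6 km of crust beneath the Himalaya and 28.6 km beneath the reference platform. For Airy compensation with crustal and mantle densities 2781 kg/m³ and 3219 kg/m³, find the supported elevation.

Excess crust Δ = 67.6 km − 28.6 km = 39 km, split between elevation h and root r with h + r = Δ.
Airy balance ρ_c h = (ρ_m − ρ_c) r gives r = h ρ_c/(ρ_m − ρ_c), so h (1 + ρ_c/(ρ_m − ρ_c)) = Δ, i.e. h = Δ (ρ_m − ρ_c)/ρ_m.
h = 39 km × 438/3219 = 5.31 km.

5.31 km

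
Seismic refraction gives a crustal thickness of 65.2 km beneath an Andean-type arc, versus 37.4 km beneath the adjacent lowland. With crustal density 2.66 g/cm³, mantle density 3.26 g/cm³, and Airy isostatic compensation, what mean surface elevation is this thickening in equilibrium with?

Excess crust Δ = 65.2 km − 37.4 km = 27.8 km, split between elevation h and root r with h + r = Δ.
Airy balance ρ_c h = (ρ_m − ρ_c) r gives r = h ρ_c/(ρ_m − ρ_c), so h (1 + ρ_c/(ρ_m − ρ_c)) = Δ, i.e. h = Δ (ρ_m − ρ_c)/ρ_m.
h = 27.8 km × 0.6/3.26 = 5.12 km.

5.12 km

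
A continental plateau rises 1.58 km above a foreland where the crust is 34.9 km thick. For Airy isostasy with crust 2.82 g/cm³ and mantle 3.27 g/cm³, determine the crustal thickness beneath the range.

46.4 km

Root depth r = h ρ_c / (ρ_m − ρ_c) = 1.58 km × 2.82 / 0.45 = 9.901 km.
Total thickness = T + h + r = 34.9 km + 1.58 km + 9.901 km = 46.4 km.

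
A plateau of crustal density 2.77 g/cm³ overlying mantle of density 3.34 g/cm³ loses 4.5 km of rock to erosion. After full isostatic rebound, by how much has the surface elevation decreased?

0.768 km

Rebound u = e ρ_c/ρ_m = 4.5 km × 2.77/3.34 = 3.732 km.
Net surface drop = e − u = 4.5 km − 3.732 km = e (ρ_m − ρ_c)/ρ_m = 0.768 km.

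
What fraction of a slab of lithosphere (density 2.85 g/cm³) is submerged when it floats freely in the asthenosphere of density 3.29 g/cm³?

Submerged fraction = ρ_obj/ρ_fluid = 2.85/3.29 = 0.866.

0.866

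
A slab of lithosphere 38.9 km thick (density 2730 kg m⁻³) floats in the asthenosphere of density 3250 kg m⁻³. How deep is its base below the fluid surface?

Draft d = t ρ_obj/ρ_fluid = 38.9 km × 2730/3250 = 32.7 km.

32.7 km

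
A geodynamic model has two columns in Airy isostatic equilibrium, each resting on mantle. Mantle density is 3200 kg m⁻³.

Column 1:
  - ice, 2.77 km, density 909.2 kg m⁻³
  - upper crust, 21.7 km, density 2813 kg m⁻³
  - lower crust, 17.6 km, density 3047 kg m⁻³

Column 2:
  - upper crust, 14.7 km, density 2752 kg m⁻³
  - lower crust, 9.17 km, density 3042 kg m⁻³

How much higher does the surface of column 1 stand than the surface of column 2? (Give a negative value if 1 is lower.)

For any compensation level in the mantle, the mantle terms cancel and isostasy reduces to e = (Σt_1 − Σt_2) − (Σ(ρt)_1 − Σ(ρt)_2) / ρ_m.
Σt_1 = 42.07 km; Σt_2 = 23.87 km; Σ(ρt)_1 = 117187.784; Σ(ρt)_2 = 68349.54 (in km·kg m⁻³).
e = (42.07 − 23.87) − (117187.784 − 68349.54) / 3200 = 2.94 km.

2.94 km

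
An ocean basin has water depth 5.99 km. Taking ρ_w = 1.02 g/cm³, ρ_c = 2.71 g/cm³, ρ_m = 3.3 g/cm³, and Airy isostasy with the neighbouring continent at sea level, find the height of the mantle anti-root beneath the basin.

By Archimedes' principle applied to the lithosphere: replacing crust with seawater at the top is compensated by replacing crust with mantle at the base: d (ρ_c − ρ_w) = a (ρ_m − ρ_c).
a = d (ρ_c − ρ_w)/(ρ_m − ρ_c) = 5.99 km × 1.69/0.59 = 17.2 km.

17.2 km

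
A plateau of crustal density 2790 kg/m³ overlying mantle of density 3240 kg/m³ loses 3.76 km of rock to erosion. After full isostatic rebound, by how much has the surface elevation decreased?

0.522 km

Rebound u = e ρ_c/ρ_m = 3.76 km × 2790/3240 = 3.238 km.
Net surface drop = e − u = 3.76 km − 3.238 km = e (ρ_m − ρ_c)/ρ_m = 0.522 km.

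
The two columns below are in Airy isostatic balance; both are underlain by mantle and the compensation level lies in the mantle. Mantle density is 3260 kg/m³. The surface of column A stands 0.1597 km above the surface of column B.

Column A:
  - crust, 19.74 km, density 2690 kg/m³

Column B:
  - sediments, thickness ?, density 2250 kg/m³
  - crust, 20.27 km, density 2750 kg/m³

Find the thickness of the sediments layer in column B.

0.39 km

Take the compensation level at the base of the deeper column (depth z_c below the surface of column A) and equate Σ ρ_i t_i down to z_c; mantle fills any gap and the z_c terms cancel.
Column A: 19.74×2690 + (z_c − 19.74)×3260
Column B: 0.1597×0 + x×2250 + 20.27×2750 + (z_c − 0.1597 − 20.27 − x)×3260
The z_c×3260 term appears on both sides and cancels. Collect the known terms of each column as K = Σ(ρt)_known − 3260 × (depth of known layers): K_A = 53100.6 − 3260×19.74 = −11251.8; K_B = 55742.5 − 3260×(0.1597 + 20.27) = −10858.322.
Balance: K_A = K_B − x×(3260 − 2250), so x = (K_B − K_A)/(3260 − 2250) = 393.478/1010 = 0.39 km.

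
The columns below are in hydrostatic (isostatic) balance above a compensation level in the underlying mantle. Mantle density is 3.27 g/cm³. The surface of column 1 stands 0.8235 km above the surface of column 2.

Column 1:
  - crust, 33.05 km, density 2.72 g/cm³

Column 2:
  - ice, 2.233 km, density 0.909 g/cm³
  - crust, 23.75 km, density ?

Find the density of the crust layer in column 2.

Take the compensation level at the base of the deeper column (depth z_c below the surface of column 1) and equate Σ ρ_i t_i down to z_c; mantle fills any gap and the z_c terms cancel.
Column 1: 33.05×2.72 + (z_c − 33.05)×3.27
Column 2: 0.8235×0 + 2.233×0.909 + 23.75×ρ + (z_c − 0.8235 − 25.983)×3.27
The z_c×3.27 term appears on both sides and cancels. Collect the known terms of each column as K = Σ(ρt)_known − 3.27 × (depth of known layers): K_1 = 89.896 − 3.27×33.05 = −18.1775; K_2 = 2.029797 − 3.27×(0.8235 + 25.983) = −85.627458.
Balance: K_1 = K_2 + 23.75×ρ, so ρ = (K_1 − K_2)/23.75 = 67.45/23.75 = 2.84 g/cm³.

2.84 g/cm³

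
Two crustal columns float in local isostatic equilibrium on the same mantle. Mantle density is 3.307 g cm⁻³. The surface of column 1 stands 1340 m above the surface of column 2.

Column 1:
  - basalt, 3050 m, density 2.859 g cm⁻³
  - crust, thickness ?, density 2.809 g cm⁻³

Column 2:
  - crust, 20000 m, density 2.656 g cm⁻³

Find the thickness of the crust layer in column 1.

Take the compensation level at the base of the deeper column (depth z_c below the surface of column 1) and equate Σ ρ_i t_i down to z_c; mantle fills any gap and the z_c terms cancel.
Column 1: 3050×2.859 + x×2.809 + (z_c − 3050 − x)×3.307
Column 2: 1340×0 + 20000×2.656 + (z_c − 1340 − 20000)×3.307
The z_c×3.307 term appears on both sides and cancels. Collect the known terms of each column as K = Σ(ρt)_known − 3.307 × (depth of known layers): K_1 = 8719.95 − 3.307×3050 = −1366.4; K_2 = 53120 − 3.307×(1340 + 20000) = −17451.38.
Balance: K_1 − x×(3.307 − 2.809) = K_2, so x = (K_1 − K_2)/(3.307 − 2.809) = 16085/0.498 = 32300 m.

32300 m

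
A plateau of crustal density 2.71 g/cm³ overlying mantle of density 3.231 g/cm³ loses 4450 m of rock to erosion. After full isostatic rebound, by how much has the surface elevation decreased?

Rebound u = e ρ_c/ρ_m = 4450 m × 2.71/3.231 = 3732 m.
Net surface drop = e − u = 4450 m − 3732 m = e (ρ_m − ρ_c)/ρ_m = 718 m.

718 m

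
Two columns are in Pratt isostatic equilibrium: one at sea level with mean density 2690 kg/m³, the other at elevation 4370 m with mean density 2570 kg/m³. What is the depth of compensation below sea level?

ρ_ref D = ρ (D + h) → D (ρ_ref − ρ) = ρ h.
D = ρ h/(ρ_ref − ρ) = 2570 × 4370 m/(2690 − 2570) = 93600 m.

93600 m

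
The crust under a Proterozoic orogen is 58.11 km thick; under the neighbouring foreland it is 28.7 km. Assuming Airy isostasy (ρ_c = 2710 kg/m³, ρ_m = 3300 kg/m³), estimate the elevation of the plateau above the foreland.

Excess crust Δ = 58.11 km − 28.7 km = 29.41 km, split between elevation h and root r with h + r = Δ.
Airy balance ρ_c h = (ρ_m − ρ_c) r gives r = h ρ_c/(ρ_m − ρ_c), so h (1 + ρ_c/(ρ_m − ρ_c)) = Δ, i.e. h = Δ (ρ_m − ρ_c)/ρ_m.
h = 29.41 km × 590/3300 = 5.26 km.

5.26 km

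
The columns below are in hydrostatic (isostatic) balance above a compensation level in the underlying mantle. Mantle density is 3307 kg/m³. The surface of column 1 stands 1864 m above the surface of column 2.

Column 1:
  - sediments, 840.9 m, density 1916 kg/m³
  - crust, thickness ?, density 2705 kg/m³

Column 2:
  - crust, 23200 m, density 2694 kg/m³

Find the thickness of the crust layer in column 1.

Take the compensation level at the base of the deeper column (depth z_c below the surface of column 1) and equate Σ ρ_i t_i down to z_c; mantle fills any gap and the z_c terms cancel.
Column 1: 840.9×1916 + x×2705 + (z_c − 840.9 − x)×3307
Column 2: 1864×0 + 23200×2694 + (z_c − 1864 − 23200)×3307
The z_c×3307 term appears on both sides and cancels. Collect the known terms of each column as K = Σ(ρt)_known − 3307 × (depth of known layers): K_1 = 1611164.4 − 3307×840.9 = −1169691.9; K_2 = 62500800 − 3307×(1864 + 23200) = −20385848.
Balance: K_1 − x×(3307 − 2705) = K_2, so x = (K_1 − K_2)/(3307 − 2705) = 19216200/602 = 31900 m.

31900 m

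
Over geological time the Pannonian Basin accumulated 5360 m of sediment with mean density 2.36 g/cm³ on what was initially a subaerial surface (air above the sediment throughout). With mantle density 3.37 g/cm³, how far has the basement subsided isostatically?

3750 m

Subaerial load: s = t ρ_sed / ρ_m = 5360 m × 2.36/3.37 = 3750 m.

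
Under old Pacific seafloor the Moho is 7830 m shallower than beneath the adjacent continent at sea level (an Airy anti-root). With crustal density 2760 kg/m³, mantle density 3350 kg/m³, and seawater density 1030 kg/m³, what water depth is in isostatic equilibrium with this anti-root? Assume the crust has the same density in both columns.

Replacing a thickness d of crust by seawater at the top must be balanced by replacing crust with mantle at the base: d (ρ_c − ρ_w) = a (ρ_m − ρ_c).
d = a (ρ_m − ρ_c)/(ρ_c − ρ_w) = 7830 m × 590/1730 = 2670 m.

2670 m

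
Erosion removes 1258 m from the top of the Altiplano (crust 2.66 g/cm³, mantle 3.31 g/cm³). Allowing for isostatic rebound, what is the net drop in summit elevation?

Rebound u = e ρ_c/ρ_m = 1258 m × 2.66/3.31 = 1011 m.
Net surface drop = e − u = 1258 m − 1011 m = e (ρ_m − ρ_c)/ρ_m = 247 m.

247 m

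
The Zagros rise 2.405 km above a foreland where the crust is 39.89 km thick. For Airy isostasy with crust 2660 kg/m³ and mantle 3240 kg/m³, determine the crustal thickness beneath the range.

53.3 km

Root depth r = h ρ_c / (ρ_m − ρ_c) = 2.405 km × 2660 / 580 = 11.03 km.
Total thickness = T + h + r = 39.89 km + 2.405 km + 11.03 km = 53.3 km.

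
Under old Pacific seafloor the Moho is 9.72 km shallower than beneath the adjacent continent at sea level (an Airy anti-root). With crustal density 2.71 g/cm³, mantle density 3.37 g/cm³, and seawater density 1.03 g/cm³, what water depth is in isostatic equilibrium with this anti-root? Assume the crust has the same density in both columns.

Replacing a thickness d of crust by seawater at the top must be balanced by replacing crust with mantle at the base: d (ρ_c − ρ_w) = a (ρ_m − ρ_c).
d = a (ρ_m − ρ_c)/(ρ_c − ρ_w) = 9.72 km × 0.66/1.68 = 3.82 km.

3.82 km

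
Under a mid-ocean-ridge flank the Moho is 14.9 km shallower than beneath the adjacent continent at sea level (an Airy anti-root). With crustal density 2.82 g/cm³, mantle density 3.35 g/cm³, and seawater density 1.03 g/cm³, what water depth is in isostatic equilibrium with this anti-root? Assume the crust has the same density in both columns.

Replacing a thickness d of crust by seawater at the top must be balanced by replacing crust with mantle at the base: d (ρ_c − ρ_w) = a (ρ_m − ρ_c).
d = a (ρ_m − ρ_c)/(ρ_c − ρ_w) = 14.9 km × 0.53/1.79 = 4.41 km.

4.41 km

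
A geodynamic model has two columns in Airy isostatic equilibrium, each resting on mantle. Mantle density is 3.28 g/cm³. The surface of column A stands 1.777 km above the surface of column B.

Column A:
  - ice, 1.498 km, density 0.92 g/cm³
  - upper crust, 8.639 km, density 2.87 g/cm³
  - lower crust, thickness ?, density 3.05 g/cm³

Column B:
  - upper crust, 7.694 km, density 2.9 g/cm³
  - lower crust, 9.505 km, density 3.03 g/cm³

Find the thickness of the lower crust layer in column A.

17.6 km

Take the compensation level at the base of the deeper column (depth z_c below the surface of column A) and equate Σ ρ_i t_i down to z_c; mantle fills any gap and the z_c terms cancel.
Column A: 1.498×0.92 + 8.639×2.87 + x×3.05 + (z_c − 10.137 − x)×3.28
Column B: 1.777×0 + 7.694×2.9 + 9.505×3.03 + (z_c − 1.777 − 17.199)×3.28
The z_c×3.28 term appears on both sides and cancels. Collect the known terms of each column as K = Σ(ρt)_known − 3.28 × (depth of known layers): K_A = 26.17209 − 3.28×10.137 = −7.07727; K_B = 51.11275 − 3.28×(1.777 + 17.199) = −11.12853.
Balance: K_A − x×(3.28 − 3.05) = K_B, so x = (K_A − K_B)/(3.28 − 3.05) = 4.05126/0.23 = 17.6 km.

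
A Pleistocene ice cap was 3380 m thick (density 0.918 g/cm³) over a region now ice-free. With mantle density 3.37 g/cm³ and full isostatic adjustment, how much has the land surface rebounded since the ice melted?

921 m

Removing the load lets mantle flow back in; uplift u satisfies ρ_ice t = ρ_m u.
u = t ρ_ice/ρ_m = 3380 m × 0.918/3.37 = 921 m.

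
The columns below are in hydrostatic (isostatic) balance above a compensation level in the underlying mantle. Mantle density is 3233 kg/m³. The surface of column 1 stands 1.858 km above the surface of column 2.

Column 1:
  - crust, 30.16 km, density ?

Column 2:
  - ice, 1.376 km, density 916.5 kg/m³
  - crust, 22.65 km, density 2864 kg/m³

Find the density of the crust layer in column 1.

2650 kg/m³

Take the compensation level at the base of the deeper column (depth z_c below the surface of column 1) and equate Σ ρ_i t_i down to z_c; mantle fills any gap and the z_c terms cancel.
Column 1: 30.16×ρ + (z_c − 30.16)×3233
Column 2: 1.858×0 + 1.376×916.5 + 22.65×2864 + (z_c − 1.858 − 24.026)×3233
The z_c×3233 term appears on both sides and cancels. Collect the known terms of each column as K = Σ(ρt)_known − 3233 × (depth of known layers): K_1 = 0 − 3233×30.16 = −97507.28; K_2 = 66130.704 − 3233×(1.858 + 24.026) = −17552.268.
Balance: K_1 + 30.16×ρ = K_2, so ρ = (K_2 − K_1)/30.16 = 79955/30.16 = 2650 kg/m³.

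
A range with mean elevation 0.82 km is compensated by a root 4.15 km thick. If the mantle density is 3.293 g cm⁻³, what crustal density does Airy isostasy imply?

2.75 g cm⁻³

ρ_c h = (ρ_m − ρ_c) r → ρ_c (h + r) = ρ_m r → ρ_c = ρ_m r / (h + r).
ρ_c = 3.293 × 4.15 km / (0.82 km + 4.15 km) = 2.75 g cm⁻³.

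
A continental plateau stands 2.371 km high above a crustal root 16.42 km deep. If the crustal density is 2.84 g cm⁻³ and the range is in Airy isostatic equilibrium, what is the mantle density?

3.25 g cm⁻³

Airy balance: ρ_c h = (ρ_m − ρ_c) r → ρ_m = ρ_c (1 + h/r).
ρ_m = 2.84 × (1 + 2.371 km/16.42 km) = 3.25 g cm⁻³.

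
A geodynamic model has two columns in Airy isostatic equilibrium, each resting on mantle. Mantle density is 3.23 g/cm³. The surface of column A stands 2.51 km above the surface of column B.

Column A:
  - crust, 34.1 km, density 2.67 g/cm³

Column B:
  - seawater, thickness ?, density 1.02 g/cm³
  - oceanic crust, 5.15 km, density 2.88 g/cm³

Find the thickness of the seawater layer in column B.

Take the compensation level at the base of the deeper column (depth z_c below the surface of column A) and equate Σ ρ_i t_i down to z_c; mantle fills any gap and the z_c terms cancel.
Column A: 34.1×2.67 + (z_c − 34.1)×3.23
Column B: 2.51×0 + x×1.02 + 5.15×2.88 + (z_c − 2.51 − 5.15 − x)×3.23
The z_c×3.23 term appears on both sides and cancels. Collect the known terms of each column as K = Σ(ρt)_known − 3.23 × (depth of known layers): K_A = 91.047 − 3.23×34.1 = −19.096; K_B = 14.832 − 3.23×(2.51 + 5.15) = −9.9098.
Balance: K_A = K_B − x×(3.23 − 1.02), so x = (K_B − K_A)/(3.23 − 1.02) = 9.1862/2.21 = 4.16 km.

4.16 km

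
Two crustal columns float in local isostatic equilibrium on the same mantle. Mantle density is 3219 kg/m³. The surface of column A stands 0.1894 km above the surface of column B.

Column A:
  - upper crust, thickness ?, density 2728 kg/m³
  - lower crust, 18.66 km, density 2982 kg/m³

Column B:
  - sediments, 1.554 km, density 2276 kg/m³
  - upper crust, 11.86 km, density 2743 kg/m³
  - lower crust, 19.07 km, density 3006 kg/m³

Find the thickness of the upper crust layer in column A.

Take the compensation level at the base of the deeper column (depth z_c below the surface of column A) and equate Σ ρ_i t_i down to z_c; mantle fills any gap and the z_c terms cancel.
Column A: x×2728 + 18.66×2982 + (z_c − 18.66 − x)×3219
Column B: 0.1894×0 + 1.554×2276 + 11.86×2743 + 19.07×3006 + (z_c − 0.1894 − 32.484)×3219
The z_c×3219 term appears on both sides and cancels. Collect the known terms of each column as K = Σ(ρt)_known − 3219 × (depth of known layers): K_A = 55644.12 − 3219×18.66 = −4422.42; K_B = 93393.304 − 3219×(0.1894 + 32.484) = −11782.3706.
Balance: K_A − x×(3219 − 2728) = K_B, so x = (K_A − K_B)/(3219 − 2728) = 7359.95/491 = 15 km.

15 km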